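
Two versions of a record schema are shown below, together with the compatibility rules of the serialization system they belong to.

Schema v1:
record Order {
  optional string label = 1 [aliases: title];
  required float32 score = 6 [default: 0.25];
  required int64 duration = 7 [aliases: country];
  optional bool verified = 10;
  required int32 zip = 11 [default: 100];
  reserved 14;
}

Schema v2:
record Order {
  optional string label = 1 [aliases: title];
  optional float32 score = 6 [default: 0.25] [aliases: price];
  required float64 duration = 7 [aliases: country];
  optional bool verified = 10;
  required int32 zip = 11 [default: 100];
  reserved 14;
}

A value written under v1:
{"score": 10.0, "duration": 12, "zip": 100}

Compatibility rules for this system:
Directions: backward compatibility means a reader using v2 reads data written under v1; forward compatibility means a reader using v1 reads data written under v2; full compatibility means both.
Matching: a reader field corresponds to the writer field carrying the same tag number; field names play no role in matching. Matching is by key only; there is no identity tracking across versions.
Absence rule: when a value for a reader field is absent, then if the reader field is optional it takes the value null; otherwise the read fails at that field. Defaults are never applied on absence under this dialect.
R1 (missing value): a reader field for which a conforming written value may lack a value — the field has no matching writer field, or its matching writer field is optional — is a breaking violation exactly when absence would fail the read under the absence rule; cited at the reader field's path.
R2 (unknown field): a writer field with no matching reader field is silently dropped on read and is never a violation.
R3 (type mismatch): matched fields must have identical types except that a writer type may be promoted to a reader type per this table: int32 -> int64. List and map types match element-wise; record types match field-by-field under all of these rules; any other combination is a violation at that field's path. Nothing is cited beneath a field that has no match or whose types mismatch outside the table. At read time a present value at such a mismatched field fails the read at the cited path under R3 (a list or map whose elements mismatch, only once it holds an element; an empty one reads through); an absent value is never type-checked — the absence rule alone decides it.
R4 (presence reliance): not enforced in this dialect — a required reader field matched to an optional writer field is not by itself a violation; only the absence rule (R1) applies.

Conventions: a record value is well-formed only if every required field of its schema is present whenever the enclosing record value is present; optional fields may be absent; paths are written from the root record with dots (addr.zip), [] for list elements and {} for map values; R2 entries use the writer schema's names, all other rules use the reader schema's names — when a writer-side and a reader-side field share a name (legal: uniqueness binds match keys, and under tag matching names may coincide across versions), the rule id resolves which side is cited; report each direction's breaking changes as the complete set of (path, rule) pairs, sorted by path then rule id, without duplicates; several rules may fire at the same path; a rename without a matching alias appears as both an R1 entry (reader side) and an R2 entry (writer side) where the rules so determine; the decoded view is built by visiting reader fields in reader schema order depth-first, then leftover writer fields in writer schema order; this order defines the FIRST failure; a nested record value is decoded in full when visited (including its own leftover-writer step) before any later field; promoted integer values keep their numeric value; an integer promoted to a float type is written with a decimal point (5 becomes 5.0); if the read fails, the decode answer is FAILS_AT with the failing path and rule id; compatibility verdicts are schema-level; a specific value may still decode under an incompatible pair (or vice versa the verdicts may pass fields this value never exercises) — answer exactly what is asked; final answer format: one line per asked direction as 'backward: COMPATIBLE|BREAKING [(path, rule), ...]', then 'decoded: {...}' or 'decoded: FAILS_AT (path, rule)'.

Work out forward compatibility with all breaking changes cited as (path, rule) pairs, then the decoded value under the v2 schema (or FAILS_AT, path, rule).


forward: BREAKING [(duration, R3), (score, R1)]; decoded: FAILS_AT (duration, R3)

in Order below, arrows point writer -> reader
forward analysis of Order with v1 as reader and v2 as writer:
  writer optional, string -> string: reader label maps from writer label
  writer optional, float32 -> float32: reader score maps from writer score
  writer required, float64 -> int64: reader duration maps from writer duration
  writer optional, bool -> bool: reader verified maps from writer verified
  writer required, int32 -> int32: reader zip maps from writer zip
  rule R3 violated at duration
  rule R1 violated at score
  => 2 violation(s): forward is BREAKING for Order
decode walk for Order under reader schema v2:
  label := null (not supplied -> null)
  score := 10.0
  read fails at duration under R3
  => FAILS_AT (duration, R3)


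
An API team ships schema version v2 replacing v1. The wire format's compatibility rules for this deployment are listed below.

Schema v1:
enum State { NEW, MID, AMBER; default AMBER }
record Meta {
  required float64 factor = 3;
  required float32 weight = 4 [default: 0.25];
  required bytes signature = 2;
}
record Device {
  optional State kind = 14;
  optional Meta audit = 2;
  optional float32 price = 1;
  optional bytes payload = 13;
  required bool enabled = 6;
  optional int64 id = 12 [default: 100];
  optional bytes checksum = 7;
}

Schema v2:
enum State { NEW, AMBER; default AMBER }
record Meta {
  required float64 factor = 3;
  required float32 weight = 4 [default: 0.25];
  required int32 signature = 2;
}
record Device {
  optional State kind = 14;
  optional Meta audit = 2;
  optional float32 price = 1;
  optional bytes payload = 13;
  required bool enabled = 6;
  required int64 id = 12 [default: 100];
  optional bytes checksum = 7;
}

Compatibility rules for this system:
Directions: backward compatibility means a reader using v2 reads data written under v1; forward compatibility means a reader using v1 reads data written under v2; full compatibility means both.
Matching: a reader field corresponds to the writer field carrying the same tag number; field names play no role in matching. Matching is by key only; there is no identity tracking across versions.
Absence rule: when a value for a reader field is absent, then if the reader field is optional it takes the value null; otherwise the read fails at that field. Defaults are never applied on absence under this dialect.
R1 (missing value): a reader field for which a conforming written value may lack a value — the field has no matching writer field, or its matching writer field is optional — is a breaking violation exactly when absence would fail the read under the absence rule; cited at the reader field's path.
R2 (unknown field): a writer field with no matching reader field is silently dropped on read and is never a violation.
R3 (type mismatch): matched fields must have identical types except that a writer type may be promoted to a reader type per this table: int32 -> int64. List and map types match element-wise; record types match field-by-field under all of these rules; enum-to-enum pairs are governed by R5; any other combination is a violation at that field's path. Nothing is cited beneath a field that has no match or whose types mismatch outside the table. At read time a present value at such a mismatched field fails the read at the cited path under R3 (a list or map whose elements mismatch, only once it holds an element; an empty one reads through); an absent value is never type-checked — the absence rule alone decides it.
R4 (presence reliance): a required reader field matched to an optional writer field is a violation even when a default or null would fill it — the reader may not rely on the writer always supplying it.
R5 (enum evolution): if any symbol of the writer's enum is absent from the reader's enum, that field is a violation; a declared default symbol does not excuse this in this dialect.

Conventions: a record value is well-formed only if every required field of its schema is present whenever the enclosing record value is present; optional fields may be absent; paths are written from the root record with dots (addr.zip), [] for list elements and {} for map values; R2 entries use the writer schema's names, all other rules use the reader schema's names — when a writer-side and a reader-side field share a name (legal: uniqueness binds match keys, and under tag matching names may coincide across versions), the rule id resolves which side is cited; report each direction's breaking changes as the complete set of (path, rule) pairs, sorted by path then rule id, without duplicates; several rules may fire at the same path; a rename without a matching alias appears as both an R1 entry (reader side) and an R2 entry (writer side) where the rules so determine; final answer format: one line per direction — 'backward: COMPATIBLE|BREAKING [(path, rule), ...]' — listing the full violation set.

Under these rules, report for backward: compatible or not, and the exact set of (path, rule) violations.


backward: BREAKING [(audit.signature, R3), (id, R1), (id, R4), (kind, R5)]

in Device below, arrows point writer -> reader
backward for Device (reader v2, writer v1):
  kind: paired with writer kind (State -> State; writer optional)
  audit: paired with writer audit (Meta -> Meta; writer optional)
  price: paired with writer price (float32 -> float32; writer optional)
  payload: paired with writer payload (bytes -> bytes; writer optional)
  enabled: paired with writer enabled (bool -> bool; writer required)
  id: paired with writer id (int64 -> int64; writer optional)
  checksum: paired with writer checksum (bytes -> bytes; writer optional)
  audit.factor: paired with writer audit.factor (float64 -> float64; writer required)
  audit.weight: paired with writer audit.weight (float32 -> float32; writer required)
  audit.signature: paired with writer audit.signature (bytes -> int32; writer required)
  breaking: (audit.signature, R3)
  breaking: (id, R1)
  breaking: (id, R4)
  breaking: (kind, R5)
  backward on Device therefore BREAKING (4)


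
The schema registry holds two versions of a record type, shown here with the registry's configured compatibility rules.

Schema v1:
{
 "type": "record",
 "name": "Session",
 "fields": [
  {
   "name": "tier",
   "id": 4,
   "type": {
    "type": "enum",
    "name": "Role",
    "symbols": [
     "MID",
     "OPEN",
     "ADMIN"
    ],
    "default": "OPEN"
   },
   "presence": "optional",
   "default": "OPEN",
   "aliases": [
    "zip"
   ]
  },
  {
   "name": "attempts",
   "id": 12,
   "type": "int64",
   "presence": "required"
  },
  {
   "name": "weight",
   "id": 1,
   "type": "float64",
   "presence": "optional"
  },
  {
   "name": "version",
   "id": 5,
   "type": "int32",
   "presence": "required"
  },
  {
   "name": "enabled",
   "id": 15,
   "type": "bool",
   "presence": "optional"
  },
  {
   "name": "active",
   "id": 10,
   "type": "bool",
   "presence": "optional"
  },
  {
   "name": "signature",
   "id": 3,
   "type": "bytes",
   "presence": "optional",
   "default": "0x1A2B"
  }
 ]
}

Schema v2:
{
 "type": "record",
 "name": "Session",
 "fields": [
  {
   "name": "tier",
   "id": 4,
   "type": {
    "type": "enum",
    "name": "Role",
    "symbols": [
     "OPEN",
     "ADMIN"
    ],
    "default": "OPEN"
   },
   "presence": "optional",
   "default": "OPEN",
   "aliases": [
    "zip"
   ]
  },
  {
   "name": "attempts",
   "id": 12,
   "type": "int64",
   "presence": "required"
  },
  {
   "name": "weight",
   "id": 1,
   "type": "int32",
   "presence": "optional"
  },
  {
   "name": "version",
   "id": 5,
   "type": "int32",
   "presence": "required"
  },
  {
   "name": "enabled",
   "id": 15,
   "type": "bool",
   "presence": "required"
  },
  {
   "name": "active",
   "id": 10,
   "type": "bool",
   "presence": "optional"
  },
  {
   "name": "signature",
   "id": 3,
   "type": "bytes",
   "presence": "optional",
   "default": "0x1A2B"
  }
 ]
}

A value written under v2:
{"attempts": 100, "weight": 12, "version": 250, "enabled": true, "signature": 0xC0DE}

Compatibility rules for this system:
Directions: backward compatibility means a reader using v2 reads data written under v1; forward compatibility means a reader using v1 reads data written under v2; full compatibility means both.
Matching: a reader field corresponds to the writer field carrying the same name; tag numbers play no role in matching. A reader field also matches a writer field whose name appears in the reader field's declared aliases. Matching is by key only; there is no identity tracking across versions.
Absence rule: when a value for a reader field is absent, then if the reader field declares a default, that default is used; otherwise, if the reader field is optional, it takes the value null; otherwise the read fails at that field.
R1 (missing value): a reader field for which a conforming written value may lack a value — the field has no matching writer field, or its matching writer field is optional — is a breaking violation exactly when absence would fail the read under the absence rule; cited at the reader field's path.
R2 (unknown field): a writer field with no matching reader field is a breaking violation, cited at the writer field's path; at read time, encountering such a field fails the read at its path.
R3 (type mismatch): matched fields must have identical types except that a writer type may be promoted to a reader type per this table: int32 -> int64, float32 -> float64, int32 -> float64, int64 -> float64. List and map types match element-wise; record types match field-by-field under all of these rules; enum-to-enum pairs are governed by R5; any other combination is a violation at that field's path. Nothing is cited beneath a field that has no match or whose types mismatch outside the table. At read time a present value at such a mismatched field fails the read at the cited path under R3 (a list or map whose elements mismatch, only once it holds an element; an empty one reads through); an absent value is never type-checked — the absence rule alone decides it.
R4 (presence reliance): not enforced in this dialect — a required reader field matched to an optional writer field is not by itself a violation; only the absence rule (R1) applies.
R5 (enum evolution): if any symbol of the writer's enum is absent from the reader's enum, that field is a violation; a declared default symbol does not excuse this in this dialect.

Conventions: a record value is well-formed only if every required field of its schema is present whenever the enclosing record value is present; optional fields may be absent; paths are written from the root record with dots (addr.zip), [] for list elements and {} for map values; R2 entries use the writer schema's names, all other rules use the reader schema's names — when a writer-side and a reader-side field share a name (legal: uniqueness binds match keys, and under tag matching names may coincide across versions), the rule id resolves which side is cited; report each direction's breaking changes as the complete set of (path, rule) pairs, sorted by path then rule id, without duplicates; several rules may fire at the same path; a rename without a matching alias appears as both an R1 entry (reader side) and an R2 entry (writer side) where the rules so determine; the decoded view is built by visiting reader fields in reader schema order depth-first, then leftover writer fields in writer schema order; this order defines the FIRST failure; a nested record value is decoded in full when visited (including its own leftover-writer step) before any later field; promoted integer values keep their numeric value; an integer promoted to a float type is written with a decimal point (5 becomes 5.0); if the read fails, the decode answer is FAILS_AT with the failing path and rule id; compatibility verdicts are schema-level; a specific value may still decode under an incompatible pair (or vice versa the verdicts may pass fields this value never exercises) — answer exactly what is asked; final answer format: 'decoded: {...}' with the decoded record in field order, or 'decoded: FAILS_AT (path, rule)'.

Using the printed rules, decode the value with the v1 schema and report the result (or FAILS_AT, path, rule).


in Session below, arrows point writer -> reader
decoding the Session value with the v1 reader:
  tier := "OPEN" (missing; default applied)
  attempts := 100
  weight := 12.0 (int32 -> float64)
  version := 250
  enabled := true
  active := null (missing; optional => null)
  signature := 0xC0DE
  => decoded: {"tier": "OPEN", "attempts": 100, "weight": 12.0, "version": 250, "enabled": true, "active": null, "signature": 0xC0DE}
the other Session changes do not affect what is asked:
  field enabled in record Session: optional changed to required -> schema-level compatibility only; this Session value's decode is unchanged
  field weight in record Session: type float64 changed to int32 -> schema-level compatibility only; this Session value's decode is unchanged
  enum Role (field tier in record Session): symbol MID removed -> schema-level compatibility only; this Session value's decode is unchanged

decoded: {"tier": "OPEN", "attempts": 100, "weight": 12.0, "version": 250, "enabled": true, "active": null, "signature": 0xC0DE}


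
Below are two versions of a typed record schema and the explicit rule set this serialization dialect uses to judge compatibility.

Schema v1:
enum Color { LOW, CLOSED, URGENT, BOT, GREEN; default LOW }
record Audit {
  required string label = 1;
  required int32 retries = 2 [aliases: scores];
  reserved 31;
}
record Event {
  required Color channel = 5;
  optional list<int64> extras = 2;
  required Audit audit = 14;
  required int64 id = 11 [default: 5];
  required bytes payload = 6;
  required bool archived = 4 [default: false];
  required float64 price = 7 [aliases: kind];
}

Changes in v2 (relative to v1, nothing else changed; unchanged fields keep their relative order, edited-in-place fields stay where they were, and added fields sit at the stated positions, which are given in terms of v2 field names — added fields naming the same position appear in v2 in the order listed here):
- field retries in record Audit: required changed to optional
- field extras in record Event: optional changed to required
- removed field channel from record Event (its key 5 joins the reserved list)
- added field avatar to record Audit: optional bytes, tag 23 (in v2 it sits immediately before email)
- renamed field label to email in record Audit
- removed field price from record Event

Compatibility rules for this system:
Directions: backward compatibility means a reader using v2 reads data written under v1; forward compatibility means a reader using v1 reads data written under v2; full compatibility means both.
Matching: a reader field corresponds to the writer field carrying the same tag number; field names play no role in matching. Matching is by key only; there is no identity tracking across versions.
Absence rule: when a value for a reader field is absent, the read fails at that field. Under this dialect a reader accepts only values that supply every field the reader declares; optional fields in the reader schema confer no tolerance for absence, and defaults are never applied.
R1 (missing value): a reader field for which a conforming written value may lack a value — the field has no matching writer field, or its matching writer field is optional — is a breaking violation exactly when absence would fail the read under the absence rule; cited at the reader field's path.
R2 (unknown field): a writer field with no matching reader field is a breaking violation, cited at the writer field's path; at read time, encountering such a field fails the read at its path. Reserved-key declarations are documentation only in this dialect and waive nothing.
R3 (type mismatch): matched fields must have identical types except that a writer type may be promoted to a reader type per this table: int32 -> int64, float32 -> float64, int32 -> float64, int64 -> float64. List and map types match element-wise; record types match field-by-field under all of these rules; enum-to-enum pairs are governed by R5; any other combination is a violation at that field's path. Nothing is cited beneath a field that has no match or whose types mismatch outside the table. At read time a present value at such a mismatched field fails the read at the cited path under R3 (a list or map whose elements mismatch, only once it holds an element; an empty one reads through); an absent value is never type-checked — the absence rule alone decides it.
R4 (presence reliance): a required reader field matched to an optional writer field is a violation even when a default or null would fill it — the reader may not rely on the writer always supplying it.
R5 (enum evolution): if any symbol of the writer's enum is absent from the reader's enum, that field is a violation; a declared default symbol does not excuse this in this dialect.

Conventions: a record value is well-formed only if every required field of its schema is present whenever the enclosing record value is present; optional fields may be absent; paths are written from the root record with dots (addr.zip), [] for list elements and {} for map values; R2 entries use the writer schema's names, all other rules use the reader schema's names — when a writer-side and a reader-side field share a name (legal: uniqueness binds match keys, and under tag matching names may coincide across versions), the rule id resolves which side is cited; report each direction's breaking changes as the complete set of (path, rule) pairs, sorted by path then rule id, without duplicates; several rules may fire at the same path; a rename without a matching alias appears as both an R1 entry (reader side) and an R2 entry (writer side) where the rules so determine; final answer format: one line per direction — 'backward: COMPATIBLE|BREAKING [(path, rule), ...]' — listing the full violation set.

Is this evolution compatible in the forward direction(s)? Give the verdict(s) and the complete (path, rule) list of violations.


each type pair in Event: writer, then reader
forward for Event (reader v1, writer v2):
  channel has no writer counterpart
  extras: paired with writer extras (list<int64> -> list<int64>; writer required)
  audit: paired with writer audit (Audit -> Audit; writer required)
  id: paired with writer id (int64 -> int64; writer required)
  payload: paired with writer payload (bytes -> bytes; writer required)
  archived: paired with writer archived (bool -> bool; writer required)
  price has no writer counterpart
  audit.label: paired with writer audit.email (string -> string; writer required)
  audit.retries: paired with writer audit.retries (int32 -> int32; writer optional)
  writer field audit.avatar has no reader counterpart
  R2 fires at audit.avatar
  R1 fires at audit.retries
  R4 fires at audit.retries
  R1 fires at channel
  R1 fires at price
  => forward verdict for Event: BREAKING, 5 violation(s)
remaining Event differences; none change what is asked:
  renamed field label to email in record Audit -> triggers nothing under Event's printed rules — same verdict

forward: BREAKING [(audit.avatar, R2), (audit.retries, R1), (audit.retries, R4), (channel, R1), (price, R1)]


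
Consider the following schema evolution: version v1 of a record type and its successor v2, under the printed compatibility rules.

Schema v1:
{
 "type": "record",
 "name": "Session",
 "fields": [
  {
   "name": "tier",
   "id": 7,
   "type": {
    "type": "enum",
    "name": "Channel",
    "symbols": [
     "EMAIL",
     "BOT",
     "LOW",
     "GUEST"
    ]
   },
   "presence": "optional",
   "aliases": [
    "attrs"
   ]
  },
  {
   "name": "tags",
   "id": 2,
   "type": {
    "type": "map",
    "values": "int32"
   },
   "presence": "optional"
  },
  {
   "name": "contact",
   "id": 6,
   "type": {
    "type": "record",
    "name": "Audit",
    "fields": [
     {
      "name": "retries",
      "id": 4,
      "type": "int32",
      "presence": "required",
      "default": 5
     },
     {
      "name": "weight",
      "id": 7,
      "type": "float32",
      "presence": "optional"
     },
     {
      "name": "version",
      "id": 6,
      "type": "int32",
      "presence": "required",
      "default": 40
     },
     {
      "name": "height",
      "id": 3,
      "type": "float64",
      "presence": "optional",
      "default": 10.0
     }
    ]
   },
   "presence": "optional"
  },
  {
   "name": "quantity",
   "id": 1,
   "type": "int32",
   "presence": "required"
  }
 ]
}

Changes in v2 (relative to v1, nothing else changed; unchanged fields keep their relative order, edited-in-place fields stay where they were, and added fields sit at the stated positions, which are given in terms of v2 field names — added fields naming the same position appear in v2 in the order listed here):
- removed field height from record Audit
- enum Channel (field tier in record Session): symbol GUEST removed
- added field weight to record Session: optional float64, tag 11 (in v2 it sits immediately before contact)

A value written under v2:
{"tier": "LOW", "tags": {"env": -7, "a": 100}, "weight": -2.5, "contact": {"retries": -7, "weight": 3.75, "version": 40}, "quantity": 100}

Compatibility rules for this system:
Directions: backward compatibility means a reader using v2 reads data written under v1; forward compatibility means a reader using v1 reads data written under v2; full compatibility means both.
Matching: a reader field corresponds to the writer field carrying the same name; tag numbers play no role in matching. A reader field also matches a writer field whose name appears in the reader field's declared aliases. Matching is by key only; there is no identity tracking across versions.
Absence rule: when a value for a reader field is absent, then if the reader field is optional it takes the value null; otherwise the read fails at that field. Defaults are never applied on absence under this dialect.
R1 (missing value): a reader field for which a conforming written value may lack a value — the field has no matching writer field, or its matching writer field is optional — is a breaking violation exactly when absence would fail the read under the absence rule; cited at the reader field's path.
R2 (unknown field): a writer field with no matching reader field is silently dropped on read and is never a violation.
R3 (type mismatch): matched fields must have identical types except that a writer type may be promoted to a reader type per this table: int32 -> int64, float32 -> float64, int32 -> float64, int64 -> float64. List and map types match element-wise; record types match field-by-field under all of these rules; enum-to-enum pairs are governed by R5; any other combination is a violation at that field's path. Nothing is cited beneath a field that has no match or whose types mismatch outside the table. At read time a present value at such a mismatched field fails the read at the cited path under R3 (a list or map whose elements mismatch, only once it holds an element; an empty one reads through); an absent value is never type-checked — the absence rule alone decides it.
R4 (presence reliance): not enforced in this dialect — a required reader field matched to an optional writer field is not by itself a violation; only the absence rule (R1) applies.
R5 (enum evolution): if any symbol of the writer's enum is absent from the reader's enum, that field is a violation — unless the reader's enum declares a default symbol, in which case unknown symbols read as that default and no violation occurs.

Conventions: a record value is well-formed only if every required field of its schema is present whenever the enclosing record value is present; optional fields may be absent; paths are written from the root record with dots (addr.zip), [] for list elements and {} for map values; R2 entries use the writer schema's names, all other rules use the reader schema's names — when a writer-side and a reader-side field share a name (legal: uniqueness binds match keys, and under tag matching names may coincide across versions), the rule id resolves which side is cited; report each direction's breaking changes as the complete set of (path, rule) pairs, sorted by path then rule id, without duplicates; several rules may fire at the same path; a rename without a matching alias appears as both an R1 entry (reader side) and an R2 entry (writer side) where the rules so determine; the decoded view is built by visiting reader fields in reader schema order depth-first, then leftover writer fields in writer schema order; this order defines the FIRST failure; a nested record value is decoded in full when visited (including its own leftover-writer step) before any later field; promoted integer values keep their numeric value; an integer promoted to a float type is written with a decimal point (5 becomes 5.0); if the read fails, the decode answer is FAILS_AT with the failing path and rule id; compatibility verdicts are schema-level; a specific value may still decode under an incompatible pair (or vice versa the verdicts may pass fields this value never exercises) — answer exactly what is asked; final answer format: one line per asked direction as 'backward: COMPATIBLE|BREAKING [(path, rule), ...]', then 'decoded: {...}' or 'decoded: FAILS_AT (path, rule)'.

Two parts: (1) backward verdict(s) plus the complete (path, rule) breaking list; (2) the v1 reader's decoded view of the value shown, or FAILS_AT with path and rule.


backward: BREAKING [(tier, R5)]; decoded: {"tier": "LOW", "tags": {"env": -7, "a": 100}, "contact": {"retries": -7, "weight": 3.75, "version": 40, "height": null}, "quantity": 100}

each type pair in Session: writer, then reader
backward pass over Session, reader schema v2, writer schema v1:
  Channel -> Channel, writer optional: tier aligns to tier
  map<string, int32> -> map<string, int32>, writer optional: tags aligns to tags
  weight: no writer-side match
  Audit -> Audit, writer optional: contact aligns to contact
  int32 -> int32, writer required: quantity aligns to quantity
  int32 -> int32, writer required: contact.retries aligns to contact.retries
  float32 -> float32, writer optional: contact.weight aligns to contact.weight
  int32 -> int32, writer required: contact.version aligns to contact.version
  writer field contact.height has no reader counterpart
  R5 fires at tier
  => backward verdict for Session: BREAKING, 1 violation(s)
decode (reader v1):
  tier := "LOW"
  tags := {"env": -7, "a": 100}
  contact.retries := -7
  contact.weight := 3.75
  contact.version := 40
  contact.height := null (missing; optional => null)
  quantity := 100
  writer weight: no reader field; dropped
  => decoded: {"tier": "LOW", "tags": {"env": -7, "a": 100}, "contact": {"retries": -7, "weight": 3.75, "version": 40, "height": null}, "quantity": 100}
ruling out the remaining Session differences:
  removed field height from record Audit -> fires no rule on Session, leaving the asked answer as it is
  added field weight to record Session: optional float64, tag 11 (in v2 it sits immediately before contact) -> fires no rule on Session, leaving the asked answer as it is


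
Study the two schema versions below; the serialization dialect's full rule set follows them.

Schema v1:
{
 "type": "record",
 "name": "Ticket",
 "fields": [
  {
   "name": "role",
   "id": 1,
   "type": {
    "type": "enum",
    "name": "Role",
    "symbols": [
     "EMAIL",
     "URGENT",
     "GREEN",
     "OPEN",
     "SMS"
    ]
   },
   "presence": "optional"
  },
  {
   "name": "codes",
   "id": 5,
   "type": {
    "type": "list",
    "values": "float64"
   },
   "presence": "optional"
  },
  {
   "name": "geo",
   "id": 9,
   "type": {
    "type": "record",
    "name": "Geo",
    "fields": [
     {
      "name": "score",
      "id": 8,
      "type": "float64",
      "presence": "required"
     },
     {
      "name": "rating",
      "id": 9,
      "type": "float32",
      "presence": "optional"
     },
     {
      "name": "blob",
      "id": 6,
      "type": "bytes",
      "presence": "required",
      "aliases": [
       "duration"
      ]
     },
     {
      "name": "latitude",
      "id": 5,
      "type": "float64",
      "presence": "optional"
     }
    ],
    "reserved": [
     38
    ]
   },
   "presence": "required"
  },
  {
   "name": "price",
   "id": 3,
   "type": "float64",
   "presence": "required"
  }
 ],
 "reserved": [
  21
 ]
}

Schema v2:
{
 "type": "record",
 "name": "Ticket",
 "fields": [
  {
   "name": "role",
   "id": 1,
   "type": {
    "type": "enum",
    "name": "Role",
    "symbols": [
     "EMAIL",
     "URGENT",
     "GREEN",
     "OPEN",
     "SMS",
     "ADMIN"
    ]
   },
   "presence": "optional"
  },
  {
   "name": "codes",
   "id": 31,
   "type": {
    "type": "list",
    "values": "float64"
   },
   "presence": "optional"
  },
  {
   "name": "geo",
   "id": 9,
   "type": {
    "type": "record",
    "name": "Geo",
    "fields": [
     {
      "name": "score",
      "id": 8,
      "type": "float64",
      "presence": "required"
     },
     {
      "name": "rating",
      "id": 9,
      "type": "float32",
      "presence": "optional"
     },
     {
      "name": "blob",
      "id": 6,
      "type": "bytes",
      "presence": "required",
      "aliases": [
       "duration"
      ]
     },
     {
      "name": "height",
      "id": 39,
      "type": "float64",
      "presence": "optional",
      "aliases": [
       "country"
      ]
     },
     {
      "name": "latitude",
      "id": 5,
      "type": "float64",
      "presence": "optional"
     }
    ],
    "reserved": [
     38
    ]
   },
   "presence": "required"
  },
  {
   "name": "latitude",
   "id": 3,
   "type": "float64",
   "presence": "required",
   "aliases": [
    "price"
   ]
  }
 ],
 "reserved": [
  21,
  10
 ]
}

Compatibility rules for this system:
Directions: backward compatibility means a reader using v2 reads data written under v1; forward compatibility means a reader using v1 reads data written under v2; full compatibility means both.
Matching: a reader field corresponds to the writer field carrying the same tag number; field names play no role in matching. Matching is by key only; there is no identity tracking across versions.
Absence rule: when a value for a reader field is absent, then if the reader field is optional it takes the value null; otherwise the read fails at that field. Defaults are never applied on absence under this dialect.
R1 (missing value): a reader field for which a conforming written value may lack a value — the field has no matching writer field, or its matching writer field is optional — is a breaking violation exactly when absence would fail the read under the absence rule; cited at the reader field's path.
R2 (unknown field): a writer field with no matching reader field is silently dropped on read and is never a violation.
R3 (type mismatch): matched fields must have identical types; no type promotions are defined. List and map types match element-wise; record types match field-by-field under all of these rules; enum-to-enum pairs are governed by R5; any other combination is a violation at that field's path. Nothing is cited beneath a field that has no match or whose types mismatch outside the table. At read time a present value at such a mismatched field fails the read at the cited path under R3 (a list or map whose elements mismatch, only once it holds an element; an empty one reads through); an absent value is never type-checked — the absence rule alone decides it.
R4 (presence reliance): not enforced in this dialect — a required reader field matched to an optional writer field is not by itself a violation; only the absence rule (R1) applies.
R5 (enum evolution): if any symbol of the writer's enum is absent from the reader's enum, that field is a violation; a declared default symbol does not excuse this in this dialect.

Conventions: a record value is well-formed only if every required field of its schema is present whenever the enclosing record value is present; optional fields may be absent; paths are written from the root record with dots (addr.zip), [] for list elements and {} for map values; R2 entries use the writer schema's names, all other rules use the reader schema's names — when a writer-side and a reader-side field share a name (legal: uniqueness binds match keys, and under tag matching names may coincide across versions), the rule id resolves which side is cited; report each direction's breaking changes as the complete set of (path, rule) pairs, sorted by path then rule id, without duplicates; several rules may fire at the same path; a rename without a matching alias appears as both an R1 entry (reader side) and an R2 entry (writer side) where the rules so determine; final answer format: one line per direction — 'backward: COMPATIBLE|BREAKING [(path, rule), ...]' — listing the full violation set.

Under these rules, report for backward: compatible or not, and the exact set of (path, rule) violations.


the writer's type comes first in each Ticket pair
backward pass over Ticket, reader schema v2, writer schema v1:
  role <- role (Role -> Role, writer optional)
  codes: no writer-side match
  geo <- geo (Geo -> Geo, writer required)
  latitude <- price (float64 -> float64, writer required)
  codes (writer side), unknown to reader
  geo.score <- geo.score (float64 -> float64, writer required)
  geo.rating <- geo.rating (float32 -> float32, writer optional)
  geo.blob <- geo.blob (bytes -> bytes, writer required)
  geo.height: no writer-side match
  geo.latitude <- geo.latitude (float64 -> float64, writer optional)
  => backward verdict for Ticket: COMPATIBLE, no violations
checking off the Ticket differences that do not matter here:
  enum Role (field role in record Ticket): symbol ADMIN added -> affects forward compatibility only, which is not asked
  renamed field price to latitude in record Ticket (alias price declared on the renamed field) -> inert for the asked Ticket verdict: nothing fires
  added field height to record Geo: optional float64, tag 39 (in v2 it sits immediately before latitude) -> inert for the asked Ticket verdict: nothing fires
  field codes in record Ticket: tag 5 changed to 31 -> inert for the asked Ticket verdict: nothing fires

backward: COMPATIBLE []


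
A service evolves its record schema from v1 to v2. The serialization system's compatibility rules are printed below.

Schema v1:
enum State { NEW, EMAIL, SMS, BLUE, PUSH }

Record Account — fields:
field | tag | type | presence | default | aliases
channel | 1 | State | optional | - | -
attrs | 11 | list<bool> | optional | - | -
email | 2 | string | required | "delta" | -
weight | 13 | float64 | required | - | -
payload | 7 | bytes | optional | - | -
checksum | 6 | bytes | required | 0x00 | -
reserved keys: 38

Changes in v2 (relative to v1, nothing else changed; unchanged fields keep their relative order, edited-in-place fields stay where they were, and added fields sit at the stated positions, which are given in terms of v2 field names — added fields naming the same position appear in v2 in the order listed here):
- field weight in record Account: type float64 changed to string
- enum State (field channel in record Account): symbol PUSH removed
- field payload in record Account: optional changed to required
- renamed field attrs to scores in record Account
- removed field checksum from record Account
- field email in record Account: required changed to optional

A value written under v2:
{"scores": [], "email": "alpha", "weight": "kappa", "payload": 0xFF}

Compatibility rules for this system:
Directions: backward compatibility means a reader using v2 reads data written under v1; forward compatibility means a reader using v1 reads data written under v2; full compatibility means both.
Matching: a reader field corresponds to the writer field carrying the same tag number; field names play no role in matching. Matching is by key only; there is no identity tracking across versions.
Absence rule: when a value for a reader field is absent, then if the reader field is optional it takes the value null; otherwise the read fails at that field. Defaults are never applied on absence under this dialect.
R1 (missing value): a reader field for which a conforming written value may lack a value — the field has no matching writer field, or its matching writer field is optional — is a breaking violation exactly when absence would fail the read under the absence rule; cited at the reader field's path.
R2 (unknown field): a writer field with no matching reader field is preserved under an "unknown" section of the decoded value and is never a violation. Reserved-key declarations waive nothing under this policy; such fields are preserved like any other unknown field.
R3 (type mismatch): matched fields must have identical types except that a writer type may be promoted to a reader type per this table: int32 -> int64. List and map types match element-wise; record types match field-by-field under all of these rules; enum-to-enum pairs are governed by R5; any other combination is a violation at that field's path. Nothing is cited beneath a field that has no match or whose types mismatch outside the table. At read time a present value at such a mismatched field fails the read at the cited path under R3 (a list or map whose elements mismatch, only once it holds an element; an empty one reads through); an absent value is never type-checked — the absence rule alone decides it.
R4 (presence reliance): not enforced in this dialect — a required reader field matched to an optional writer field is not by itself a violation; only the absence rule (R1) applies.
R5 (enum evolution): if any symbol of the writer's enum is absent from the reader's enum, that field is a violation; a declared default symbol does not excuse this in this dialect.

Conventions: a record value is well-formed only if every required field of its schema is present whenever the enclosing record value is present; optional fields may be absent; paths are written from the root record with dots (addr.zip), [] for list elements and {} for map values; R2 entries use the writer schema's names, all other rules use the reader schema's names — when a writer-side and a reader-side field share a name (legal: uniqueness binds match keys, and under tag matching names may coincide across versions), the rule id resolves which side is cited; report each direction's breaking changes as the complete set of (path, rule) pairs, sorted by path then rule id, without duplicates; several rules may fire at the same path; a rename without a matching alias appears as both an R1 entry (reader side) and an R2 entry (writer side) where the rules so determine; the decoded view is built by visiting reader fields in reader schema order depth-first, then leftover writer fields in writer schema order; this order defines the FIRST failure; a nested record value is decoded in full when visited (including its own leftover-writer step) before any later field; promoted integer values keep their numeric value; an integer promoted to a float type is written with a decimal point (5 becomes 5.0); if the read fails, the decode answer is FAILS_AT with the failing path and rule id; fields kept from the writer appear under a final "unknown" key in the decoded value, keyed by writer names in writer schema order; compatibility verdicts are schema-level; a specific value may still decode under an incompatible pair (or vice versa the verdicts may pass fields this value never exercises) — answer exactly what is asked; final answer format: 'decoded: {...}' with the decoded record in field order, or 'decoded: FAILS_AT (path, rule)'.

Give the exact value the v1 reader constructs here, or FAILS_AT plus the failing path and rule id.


the writer's type comes first in each Account pair
migrating the Account value to v1:
  channel := null (absent, optional -> null)
  attrs := [] (from writer scores)
  email := "alpha"
  read fails at weight under R3
  => FAILS_AT (weight, R3)
the rest of the Account diff is inert for this question:
  enum State (field channel in record Account): symbol PUSH removed -> shifts the Account verdicts, not this decode
  field payload in record Account: optional changed to required -> shifts the Account verdicts, not this decode
  renamed field attrs to scores in record Account -> triggers nothing under the printed rules; the Account answer is the same either way
  removed field checksum from record Account -> shifts the Account verdicts, not this decode
  field email in record Account: required changed to optional -> shifts the Account verdicts, not this decode

decoded: FAILS_AT (weight, R3)
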